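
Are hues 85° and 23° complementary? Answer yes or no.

Angular distance: |85 − 23| = 62 = 62°.
Complementary requires 180°.

no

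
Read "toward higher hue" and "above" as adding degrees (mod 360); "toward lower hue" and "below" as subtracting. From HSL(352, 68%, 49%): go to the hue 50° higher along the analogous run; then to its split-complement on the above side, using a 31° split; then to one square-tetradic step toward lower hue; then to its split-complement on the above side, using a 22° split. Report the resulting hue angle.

5°

analog 50° ↑ +50°: 352 + 50 = 402 → 402 − 360 = 42°
split-comp 31° ↑ +211°: 42 + 211 = 253°
square ↓ −90°: 253 − 90 = 163°
split-comp 22° ↑ +202°: 163 + 202 = 365 → 365 − 360 = 5°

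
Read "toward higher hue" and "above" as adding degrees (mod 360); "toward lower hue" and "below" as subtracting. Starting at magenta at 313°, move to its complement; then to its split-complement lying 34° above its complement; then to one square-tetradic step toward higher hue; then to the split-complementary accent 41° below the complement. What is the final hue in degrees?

216°

+180° (complement): 313 + 180 = 493 → 493 − 360 = 133°
+214° (split-comp 34° ↑): 133 + 214 = 347°
+90° (square ↑): 347 + 90 = 437 → 437 − 360 = 77°
+139° (split-comp 41° ↓): 77 + 139 = 216°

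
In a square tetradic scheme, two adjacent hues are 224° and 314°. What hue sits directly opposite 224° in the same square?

44°

A square tetradic scheme places four hues 90° apart; opposite corners are 180° apart.
224 + 180 = 404 → 404 − 360 = 44°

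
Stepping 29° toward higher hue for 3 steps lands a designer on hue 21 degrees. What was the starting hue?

294°

3 steps of 29° (toward higher hue) give a net shift of +87°.
Start = end − shift: 21 − 87 = -66 → -66 + 360 = 294°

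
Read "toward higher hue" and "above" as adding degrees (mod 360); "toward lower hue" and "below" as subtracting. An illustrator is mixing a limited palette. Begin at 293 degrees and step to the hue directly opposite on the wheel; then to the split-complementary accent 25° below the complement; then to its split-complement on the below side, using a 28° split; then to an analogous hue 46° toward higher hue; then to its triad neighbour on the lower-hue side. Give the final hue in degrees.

346°

complement +180°: 293 + 180 = 473 → 473 − 360 = 113°
split-comp 25° ↓ +155°: 113 + 155 = 268°
split-comp 28° ↓ +152°: 268 + 152 = 420 → 420 − 360 = 60°
analog 46° ↑ +46°: 60 + 46 = 106°
triadic ↓ −120°: 106 − 120 = -14 → -14 + 360 = 346°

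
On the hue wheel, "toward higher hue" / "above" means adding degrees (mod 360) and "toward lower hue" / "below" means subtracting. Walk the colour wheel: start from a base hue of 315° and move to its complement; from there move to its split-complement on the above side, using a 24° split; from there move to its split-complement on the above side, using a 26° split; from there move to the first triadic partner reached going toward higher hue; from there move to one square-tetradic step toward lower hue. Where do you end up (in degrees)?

215°

+180° (complement): 315 + 180 = 495 → 495 − 360 = 135°
+204° (split-comp 24° ↑): 135 + 204 = 339°
+206° (split-comp 26° ↑): 339 + 206 = 545 → 545 − 360 = 185°
+120° (triadic ↑): 185 + 120 = 305°
−90° (square ↓): 305 − 90 = 215°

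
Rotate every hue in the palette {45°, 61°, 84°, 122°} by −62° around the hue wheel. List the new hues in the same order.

45 − 62 = -17 → -17 + 360 = 343°
61 − 62 = -1 → -1 + 360 = 359°
84 − 62 = 22°
122 − 62 = 60°

343°, 359°, 22°, 60°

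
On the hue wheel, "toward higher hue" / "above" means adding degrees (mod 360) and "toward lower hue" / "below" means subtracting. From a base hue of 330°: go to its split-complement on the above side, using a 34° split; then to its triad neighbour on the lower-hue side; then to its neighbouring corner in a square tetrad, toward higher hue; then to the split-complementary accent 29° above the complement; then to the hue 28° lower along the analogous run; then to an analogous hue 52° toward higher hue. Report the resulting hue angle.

27°

+214° (split-comp 34° ↑): 330 + 214 = 544 → 544 − 360 = 184°
−120° (triadic ↓): 184 − 120 = 64°
+90° (square ↑): 64 + 90 = 154°
+209° (split-comp 29° ↑): 154 + 209 = 363 → 363 − 360 = 3°
−28° (analog 28° ↓): 3 − 28 = -25 → -25 + 360 = 335°
+52° (analog 52° ↑): 335 + 52 = 387 → 387 − 360 = 27°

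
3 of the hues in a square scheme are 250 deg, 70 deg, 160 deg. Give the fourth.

A square tetradic scheme places four hues every 90°.
The full set through 70° is {70°, 160°, 250°, 340°}.
Given {70°, 160°, 250°}, the missing hue is 340°.

340°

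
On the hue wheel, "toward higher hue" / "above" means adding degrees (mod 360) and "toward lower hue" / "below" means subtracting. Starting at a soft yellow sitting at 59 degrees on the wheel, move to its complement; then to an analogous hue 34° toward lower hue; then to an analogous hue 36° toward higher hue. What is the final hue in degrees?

241°

59 + 180 = 239°   (complement)
239 − 34 = 205°   (analog 34° ↓)
205 + 36 = 241°   (analog 36° ↑)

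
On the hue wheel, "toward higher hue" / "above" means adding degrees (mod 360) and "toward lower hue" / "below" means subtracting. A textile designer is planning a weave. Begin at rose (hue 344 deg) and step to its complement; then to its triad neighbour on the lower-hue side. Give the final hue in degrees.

+180° (complement): 344 + 180 = 524 → 524 − 360 = 164°
−120° (triadic ↓): 164 − 120 = 44°

44°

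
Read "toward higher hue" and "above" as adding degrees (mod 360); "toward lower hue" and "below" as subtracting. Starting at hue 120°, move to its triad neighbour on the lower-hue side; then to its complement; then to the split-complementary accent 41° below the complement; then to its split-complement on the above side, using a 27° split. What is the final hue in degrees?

166°

−120° (triadic ↓): 120 − 120 = 0°
+180° (complement): 0 + 180 = 180°
+139° (split-comp 41° ↓): 180 + 139 = 319°
+207° (split-comp 27° ↑): 319 + 207 = 526 → 526 − 360 = 166°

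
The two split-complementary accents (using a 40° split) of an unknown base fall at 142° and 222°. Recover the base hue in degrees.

2°

The accents sit 40° either side of the complement, so the complement is their short-arc midpoint on the wheel.
Short-arc midpoint of 142° and 222°: 182°.
Base is 180° from the complement: 182 − 180 = 2°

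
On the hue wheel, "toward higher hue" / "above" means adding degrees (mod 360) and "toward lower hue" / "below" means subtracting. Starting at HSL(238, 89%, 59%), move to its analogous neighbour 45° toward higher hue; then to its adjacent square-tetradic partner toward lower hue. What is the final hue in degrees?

+45° (analog 45° ↑): 238 + 45 = 283°
−90° (square ↓): 283 − 90 = 193°

193°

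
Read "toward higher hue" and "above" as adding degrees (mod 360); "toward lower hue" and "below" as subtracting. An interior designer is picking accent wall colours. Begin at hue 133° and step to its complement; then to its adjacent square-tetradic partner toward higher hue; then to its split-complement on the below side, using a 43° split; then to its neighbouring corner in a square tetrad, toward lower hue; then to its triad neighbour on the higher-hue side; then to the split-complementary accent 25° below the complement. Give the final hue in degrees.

133 + 180 = 313°   (complement)
313 + 90 = 403 → 403 − 360 = 43°   (square ↑)
43 + 137 = 180°   (split-comp 43° ↓)
180 − 90 = 90°   (square ↓)
90 + 120 = 210°   (triadic ↑)
210 + 155 = 365 → 365 − 360 = 5°   (split-comp 25° ↓)

5°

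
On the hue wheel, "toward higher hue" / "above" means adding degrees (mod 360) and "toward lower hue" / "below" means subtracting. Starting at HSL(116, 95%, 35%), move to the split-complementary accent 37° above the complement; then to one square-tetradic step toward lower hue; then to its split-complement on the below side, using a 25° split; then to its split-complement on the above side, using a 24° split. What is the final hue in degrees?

242°

116 + 217 = 333°   (split-comp 37° ↑)
333 − 90 = 243°   (square ↓)
243 + 155 = 398 → 398 − 360 = 38°   (split-comp 25° ↓)
38 + 204 = 242°   (split-comp 24° ↑)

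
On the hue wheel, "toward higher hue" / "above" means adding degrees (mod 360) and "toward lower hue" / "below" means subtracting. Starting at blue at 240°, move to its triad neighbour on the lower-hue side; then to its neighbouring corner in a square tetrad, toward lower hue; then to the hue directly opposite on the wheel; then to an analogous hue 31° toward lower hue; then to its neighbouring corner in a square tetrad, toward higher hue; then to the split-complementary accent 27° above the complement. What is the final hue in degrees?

triadic ↓ −120°: 240 − 120 = 120°
square ↓ −90°: 120 − 90 = 30°
complement +180°: 30 + 180 = 210°
analog 31° ↓ −31°: 210 − 31 = 179°
square ↑ +90°: 179 + 90 = 269°
split-comp 27° ↑ +207°: 269 + 207 = 476 → 476 − 360 = 116°

116°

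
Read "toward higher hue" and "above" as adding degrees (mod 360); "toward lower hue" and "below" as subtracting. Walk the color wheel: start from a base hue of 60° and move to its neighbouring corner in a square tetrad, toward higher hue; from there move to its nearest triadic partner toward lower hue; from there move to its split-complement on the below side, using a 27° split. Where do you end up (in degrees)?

183°

+90° (square ↑): 60 + 90 = 150°
−120° (triadic ↓): 150 − 120 = 30°
+153° (split-comp 27° ↓): 30 + 153 = 183°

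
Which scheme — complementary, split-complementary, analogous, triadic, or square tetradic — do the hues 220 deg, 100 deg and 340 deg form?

triadic

Sort the hues: 100°, 220°, 340°.
Successive gaps around the wheel: 120°, 120°, 120°.
Three hues equally spaced 120° apart form a triad.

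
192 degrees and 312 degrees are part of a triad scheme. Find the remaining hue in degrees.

A triad places three hues 120° apart.
The full set through 192° is {72°, 192°, 312°}.
Given {192°, 312°}, the missing hue is 72°.

72°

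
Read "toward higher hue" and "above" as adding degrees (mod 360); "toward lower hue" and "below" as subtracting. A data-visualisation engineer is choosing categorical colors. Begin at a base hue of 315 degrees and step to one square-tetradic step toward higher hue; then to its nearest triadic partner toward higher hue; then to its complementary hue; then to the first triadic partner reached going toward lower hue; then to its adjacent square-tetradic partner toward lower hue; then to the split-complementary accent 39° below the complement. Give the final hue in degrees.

276°

+90° (square ↑): 315 + 90 = 405 → 405 − 360 = 45°
+120° (triadic ↑): 45 + 120 = 165°
+180° (complement): 165 + 180 = 345°
−120° (triadic ↓): 345 − 120 = 225°
−90° (square ↓): 225 − 90 = 135°
+141° (split-comp 39° ↓): 135 + 141 = 276°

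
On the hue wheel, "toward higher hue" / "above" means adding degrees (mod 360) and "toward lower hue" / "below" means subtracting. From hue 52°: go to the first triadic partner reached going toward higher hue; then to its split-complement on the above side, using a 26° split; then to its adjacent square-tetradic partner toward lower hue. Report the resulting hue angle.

52 + 120 = 172°   (triadic ↑)
172 + 206 = 378 → 378 − 360 = 18°   (split-comp 26° ↑)
18 − 90 = -72 → -72 + 360 = 288°   (square ↓)

288°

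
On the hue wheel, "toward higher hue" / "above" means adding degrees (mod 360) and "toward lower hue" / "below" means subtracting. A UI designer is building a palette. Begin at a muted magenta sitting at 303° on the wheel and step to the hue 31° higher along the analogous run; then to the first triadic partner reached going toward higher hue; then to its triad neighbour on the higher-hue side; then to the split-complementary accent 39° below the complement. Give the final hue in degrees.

355°

analog 31° ↑ +31°: 303 + 31 = 334°
triadic ↑ +120°: 334 + 120 = 454 → 454 − 360 = 94°
triadic ↑ +120°: 94 + 120 = 214°
split-comp 39° ↓ +141°: 214 + 141 = 355°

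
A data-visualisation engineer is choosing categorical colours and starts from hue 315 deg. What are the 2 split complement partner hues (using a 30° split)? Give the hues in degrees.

Split-complementary hues sit 30° either side of the complement.
Complement of 315 deg: 315 + 180 = 495 → 495 − 360 = 135°
135 − 30 = 105°
135 + 30 = 165°

105° and 165°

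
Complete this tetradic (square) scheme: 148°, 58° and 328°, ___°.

238°

A square tetradic scheme places four hues every 90°.
The full set through 58° is {58°, 148°, 238°, 328°}.
Given {58°, 148°, 328°}, the missing hue is 238°.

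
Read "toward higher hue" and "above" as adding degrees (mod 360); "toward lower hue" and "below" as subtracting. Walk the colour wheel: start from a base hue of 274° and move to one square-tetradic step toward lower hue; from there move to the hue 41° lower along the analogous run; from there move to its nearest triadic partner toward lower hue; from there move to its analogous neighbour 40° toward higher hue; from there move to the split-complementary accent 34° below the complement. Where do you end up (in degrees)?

−90° (square ↓): 274 − 90 = 184°
−41° (analog 41° ↓): 184 − 41 = 143°
−120° (triadic ↓): 143 − 120 = 23°
+40° (analog 40° ↑): 23 + 40 = 63°
+146° (split-comp 34° ↓): 63 + 146 = 209°

209°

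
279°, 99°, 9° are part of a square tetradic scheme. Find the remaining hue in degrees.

189°

A square tetradic scheme places four hues every 90°.
The full set through 9° is {9°, 99°, 189°, 279°}.
Given {9°, 99°, 279°}, the missing hue is 189°.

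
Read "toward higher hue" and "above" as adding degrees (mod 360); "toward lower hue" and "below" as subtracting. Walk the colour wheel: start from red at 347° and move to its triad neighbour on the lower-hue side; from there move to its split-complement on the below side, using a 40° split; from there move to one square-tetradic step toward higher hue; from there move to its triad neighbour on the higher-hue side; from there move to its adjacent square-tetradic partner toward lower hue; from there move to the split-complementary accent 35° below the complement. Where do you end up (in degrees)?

347 − 120 = 227°   (triadic ↓)
227 + 140 = 367 → 367 − 360 = 7°   (split-comp 40° ↓)
7 + 90 = 97°   (square ↑)
97 + 120 = 217°   (triadic ↑)
217 − 90 = 127°   (square ↓)
127 + 145 = 272°   (split-comp 35° ↓)

272°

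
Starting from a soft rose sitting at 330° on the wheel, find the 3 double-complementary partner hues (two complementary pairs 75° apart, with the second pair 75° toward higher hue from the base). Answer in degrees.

45°, 150° and 225°

A rectangular tetradic uses two complementary pairs 75° apart: offsets 0°, 75°, 180°, 255°.
330 + 75 = 405 → 405 − 360 = 45°
330 + 180 = 510 → 510 − 360 = 150°
330 + 255 = 585 → 585 − 360 = 225°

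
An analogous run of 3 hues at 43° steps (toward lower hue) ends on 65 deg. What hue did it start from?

151°

2 steps of 43° (toward lower hue) give a net shift of −86°.
Start = end − shift: 65 + 86 = 151°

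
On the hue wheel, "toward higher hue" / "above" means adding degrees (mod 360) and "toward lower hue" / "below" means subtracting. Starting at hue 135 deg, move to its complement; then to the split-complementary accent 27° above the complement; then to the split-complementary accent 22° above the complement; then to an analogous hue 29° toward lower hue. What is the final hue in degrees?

+180° (complement): 135 + 180 = 315°
+207° (split-comp 27° ↑): 315 + 207 = 522 → 522 − 360 = 162°
+202° (split-comp 22° ↑): 162 + 202 = 364 → 364 − 360 = 4°
−29° (analog 29° ↓): 4 − 29 = -25 → -25 + 360 = 335°

335°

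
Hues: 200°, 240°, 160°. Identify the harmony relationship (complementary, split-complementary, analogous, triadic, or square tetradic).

analogous

Sort the hues: 160°, 200°, 240°.
Successive gaps around the wheel: 40°, 40°, 280°.
A run of hues at equal small steps (40°) with one large closing gap is an analogous group.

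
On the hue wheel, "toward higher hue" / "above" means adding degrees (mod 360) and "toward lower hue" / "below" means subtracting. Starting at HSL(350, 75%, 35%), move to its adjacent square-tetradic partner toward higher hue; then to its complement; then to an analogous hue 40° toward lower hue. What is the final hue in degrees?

220°

square ↑ +90°: 350 + 90 = 440 → 440 − 360 = 80°
complement +180°: 80 + 180 = 260°
analog 40° ↓ −40°: 260 − 40 = 220°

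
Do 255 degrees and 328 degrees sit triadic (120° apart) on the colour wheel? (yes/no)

Angular distance: |255 − 328| = 73 = 73°.
Triadic (120° apart) requires 120°.

no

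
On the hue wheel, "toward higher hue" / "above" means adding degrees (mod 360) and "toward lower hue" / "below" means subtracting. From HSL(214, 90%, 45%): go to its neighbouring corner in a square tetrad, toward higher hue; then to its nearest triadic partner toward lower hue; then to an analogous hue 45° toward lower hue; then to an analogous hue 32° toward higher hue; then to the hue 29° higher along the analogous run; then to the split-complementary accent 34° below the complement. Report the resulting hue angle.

214 + 90 = 304°   (square ↑)
304 − 120 = 184°   (triadic ↓)
184 − 45 = 139°   (analog 45° ↓)
139 + 32 = 171°   (analog 32° ↑)
171 + 29 = 200°   (analog 29° ↑)
200 + 146 = 346°   (split-comp 34° ↓)

346°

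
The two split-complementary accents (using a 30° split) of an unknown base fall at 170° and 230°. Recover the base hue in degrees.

20°

The accents sit 30° either side of the complement, so the complement is their short-arc midpoint on the wheel.
Short-arc midpoint of 170° and 230°: 200°.
Base is 180° from the complement: 200 − 180 = 20°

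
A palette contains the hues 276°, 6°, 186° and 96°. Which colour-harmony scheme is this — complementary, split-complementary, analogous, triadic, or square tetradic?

square tetradic

Sort the hues: 6°, 96°, 186°, 276°.
Successive gaps around the wheel: 90°, 90°, 90°, 90°.
Four hues every 90° form a square tetradic scheme.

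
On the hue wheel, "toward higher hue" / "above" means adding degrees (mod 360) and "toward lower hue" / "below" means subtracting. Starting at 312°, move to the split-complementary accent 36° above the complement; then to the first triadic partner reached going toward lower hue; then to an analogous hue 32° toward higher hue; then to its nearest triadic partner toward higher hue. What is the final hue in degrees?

200°

split-comp 36° ↑ +216°: 312 + 216 = 528 → 528 − 360 = 168°
triadic ↓ −120°: 168 − 120 = 48°
analog 32° ↑ +32°: 48 + 32 = 80°
triadic ↑ +120°: 80 + 120 = 200°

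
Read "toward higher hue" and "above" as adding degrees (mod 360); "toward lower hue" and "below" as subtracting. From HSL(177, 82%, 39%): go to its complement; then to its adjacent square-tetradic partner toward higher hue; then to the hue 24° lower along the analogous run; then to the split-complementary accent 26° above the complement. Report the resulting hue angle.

269°

complement +180°: 177 + 180 = 357°
square ↑ +90°: 357 + 90 = 447 → 447 − 360 = 87°
analog 24° ↓ −24°: 87 − 24 = 63°
split-comp 26° ↑ +206°: 63 + 206 = 269°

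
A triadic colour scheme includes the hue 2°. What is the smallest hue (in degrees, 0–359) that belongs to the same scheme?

2°

A triad places three hues 120° apart.
The full set through 2° is {2°, 122°, 242°}.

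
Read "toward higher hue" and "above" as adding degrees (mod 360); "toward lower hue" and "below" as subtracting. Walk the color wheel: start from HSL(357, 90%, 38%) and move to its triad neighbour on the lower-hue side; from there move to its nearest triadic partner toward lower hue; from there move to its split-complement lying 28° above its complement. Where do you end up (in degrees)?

triadic ↓ −120°: 357 − 120 = 237°
triadic ↓ −120°: 237 − 120 = 117°
split-comp 28° ↑ +208°: 117 + 208 = 325°

325°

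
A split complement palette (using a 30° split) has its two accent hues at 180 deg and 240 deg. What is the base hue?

30°

The accents sit 30° either side of the complement, so the complement is their short-arc midpoint on the wheel.
Short-arc midpoint of 180° and 240°: 210°.
Base is 180° from the complement: 210 − 180 = 30°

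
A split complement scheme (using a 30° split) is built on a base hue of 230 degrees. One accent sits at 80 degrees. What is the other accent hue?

Split-complementary hues sit 30° either side of the complement.
Complement of the base 230°: 230 + 180 = 410 → 410 − 360 = 50°
The given accent 80° is 30° one side of 50°; the other accent sits 30° the other side: 50 − 30 = 20°

20°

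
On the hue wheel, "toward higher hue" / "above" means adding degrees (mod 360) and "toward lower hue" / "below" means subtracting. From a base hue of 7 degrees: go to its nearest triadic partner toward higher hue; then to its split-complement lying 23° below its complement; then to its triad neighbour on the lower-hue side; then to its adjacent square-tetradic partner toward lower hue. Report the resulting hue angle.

7 + 120 = 127°   (triadic ↑)
127 + 157 = 284°   (split-comp 23° ↓)
284 − 120 = 164°   (triadic ↓)
164 − 90 = 74°   (square ↓)

74°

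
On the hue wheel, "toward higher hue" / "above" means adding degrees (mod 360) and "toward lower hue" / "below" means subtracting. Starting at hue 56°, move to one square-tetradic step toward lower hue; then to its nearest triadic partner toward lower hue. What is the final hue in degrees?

206°

−90° (square ↓): 56 − 90 = -34 → -34 + 360 = 326°
−120° (triadic ↓): 326 − 120 = 206°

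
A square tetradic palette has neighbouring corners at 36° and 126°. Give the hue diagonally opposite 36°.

216°

A square tetradic scheme places four hues 90° apart; opposite corners are 180° apart.
36 + 180 = 216°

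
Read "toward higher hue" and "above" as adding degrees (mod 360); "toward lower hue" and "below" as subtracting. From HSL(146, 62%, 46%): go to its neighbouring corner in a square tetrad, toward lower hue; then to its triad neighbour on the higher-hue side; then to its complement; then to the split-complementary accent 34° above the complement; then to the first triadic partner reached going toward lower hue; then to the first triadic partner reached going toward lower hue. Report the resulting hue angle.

square ↓ −90°: 146 − 90 = 56°
triadic ↑ +120°: 56 + 120 = 176°
complement +180°: 176 + 180 = 356°
split-comp 34° ↑ +214°: 356 + 214 = 570 → 570 − 360 = 210°
triadic ↓ −120°: 210 − 120 = 90°
triadic ↓ −120°: 90 − 120 = -30 → -30 + 360 = 330°

330°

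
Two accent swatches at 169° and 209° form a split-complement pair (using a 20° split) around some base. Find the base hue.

The accents sit 20° either side of the complement, so the complement is their short-arc midpoint on the wheel.
Short-arc midpoint of 169° and 209°: 189°.
Base is 180° from the complement: 189 − 180 = 9°

9°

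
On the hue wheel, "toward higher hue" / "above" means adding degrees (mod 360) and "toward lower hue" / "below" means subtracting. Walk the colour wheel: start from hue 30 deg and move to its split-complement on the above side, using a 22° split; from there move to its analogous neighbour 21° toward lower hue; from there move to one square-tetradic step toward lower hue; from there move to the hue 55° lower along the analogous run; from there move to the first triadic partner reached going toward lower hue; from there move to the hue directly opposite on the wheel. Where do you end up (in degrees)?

126°

+202° (split-comp 22° ↑): 30 + 202 = 232°
−21° (analog 21° ↓): 232 − 21 = 211°
−90° (square ↓): 211 − 90 = 121°
−55° (analog 55° ↓): 121 − 55 = 66°
−120° (triadic ↓): 66 − 120 = -54 → -54 + 360 = 306°
+180° (complement): 306 + 180 = 486 → 486 − 360 = 126°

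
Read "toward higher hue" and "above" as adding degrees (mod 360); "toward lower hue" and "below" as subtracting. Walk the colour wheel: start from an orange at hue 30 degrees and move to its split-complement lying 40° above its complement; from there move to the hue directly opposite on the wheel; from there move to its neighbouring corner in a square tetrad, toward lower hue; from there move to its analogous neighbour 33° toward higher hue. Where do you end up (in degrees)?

30 + 220 = 250°   (split-comp 40° ↑)
250 + 180 = 430 → 430 − 360 = 70°   (complement)
70 − 90 = -20 → -20 + 360 = 340°   (square ↓)
340 + 33 = 373 → 373 − 360 = 13°   (analog 33° ↑)

13°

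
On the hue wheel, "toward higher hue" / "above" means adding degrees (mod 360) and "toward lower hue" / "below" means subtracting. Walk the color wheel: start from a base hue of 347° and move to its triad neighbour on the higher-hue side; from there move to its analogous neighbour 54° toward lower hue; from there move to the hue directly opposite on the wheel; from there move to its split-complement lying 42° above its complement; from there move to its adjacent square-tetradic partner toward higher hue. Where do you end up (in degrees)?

185°

347 + 120 = 467 → 467 − 360 = 107°   (triadic ↑)
107 − 54 = 53°   (analog 54° ↓)
53 + 180 = 233°   (complement)
233 + 222 = 455 → 455 − 360 = 95°   (split-comp 42° ↑)
95 + 90 = 185°   (square ↑)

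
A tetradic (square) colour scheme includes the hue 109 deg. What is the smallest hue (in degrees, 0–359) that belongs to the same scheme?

A square tetradic scheme places four hues every 90°.
The full set through 109° is {19°, 109°, 199°, 289°}.

19°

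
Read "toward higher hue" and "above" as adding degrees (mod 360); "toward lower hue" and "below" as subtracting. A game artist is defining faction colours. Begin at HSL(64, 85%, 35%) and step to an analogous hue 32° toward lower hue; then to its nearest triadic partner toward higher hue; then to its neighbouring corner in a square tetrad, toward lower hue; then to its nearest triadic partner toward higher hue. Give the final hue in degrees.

64 − 32 = 32°   (analog 32° ↓)
32 + 120 = 152°   (triadic ↑)
152 − 90 = 62°   (square ↓)
62 + 120 = 182°   (triadic ↑)

182°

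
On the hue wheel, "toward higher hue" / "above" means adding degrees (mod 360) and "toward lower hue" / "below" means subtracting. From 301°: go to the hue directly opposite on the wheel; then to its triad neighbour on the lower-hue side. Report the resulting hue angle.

complement +180°: 301 + 180 = 481 → 481 − 360 = 121°
triadic ↓ −120°: 121 − 120 = 1°

1°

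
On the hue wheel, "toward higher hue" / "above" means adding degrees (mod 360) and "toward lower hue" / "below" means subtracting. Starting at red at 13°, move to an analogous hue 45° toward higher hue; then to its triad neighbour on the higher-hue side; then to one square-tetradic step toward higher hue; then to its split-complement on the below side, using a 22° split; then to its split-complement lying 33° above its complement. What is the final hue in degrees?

279°

13 + 45 = 58°   (analog 45° ↑)
58 + 120 = 178°   (triadic ↑)
178 + 90 = 268°   (square ↑)
268 + 158 = 426 → 426 − 360 = 66°   (split-comp 22° ↓)
66 + 213 = 279°   (split-comp 33° ↑)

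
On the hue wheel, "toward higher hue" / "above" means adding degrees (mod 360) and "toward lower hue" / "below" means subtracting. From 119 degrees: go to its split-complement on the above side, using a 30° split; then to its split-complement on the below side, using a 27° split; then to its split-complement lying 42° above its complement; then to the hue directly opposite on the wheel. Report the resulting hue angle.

164°

split-comp 30° ↑ +210°: 119 + 210 = 329°
split-comp 27° ↓ +153°: 329 + 153 = 482 → 482 − 360 = 122°
split-comp 42° ↑ +222°: 122 + 222 = 344°
complement +180°: 344 + 180 = 524 → 524 − 360 = 164°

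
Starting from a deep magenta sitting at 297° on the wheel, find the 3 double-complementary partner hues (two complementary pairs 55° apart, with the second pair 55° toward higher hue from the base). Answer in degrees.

352°, 117° and 172°

A rectangular tetradic uses two complementary pairs 55° apart: offsets 0°, 55°, 180°, 235°.
297 + 55 = 352°
297 + 180 = 477 → 477 − 360 = 117°
297 + 235 = 532 → 532 − 360 = 172°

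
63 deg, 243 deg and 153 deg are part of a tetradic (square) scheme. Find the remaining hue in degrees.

A square tetradic scheme places four hues every 90°.
The full set through 63° is {63°, 153°, 243°, 333°}.
Given {63°, 153°, 243°}, the missing hue is 333°.

333°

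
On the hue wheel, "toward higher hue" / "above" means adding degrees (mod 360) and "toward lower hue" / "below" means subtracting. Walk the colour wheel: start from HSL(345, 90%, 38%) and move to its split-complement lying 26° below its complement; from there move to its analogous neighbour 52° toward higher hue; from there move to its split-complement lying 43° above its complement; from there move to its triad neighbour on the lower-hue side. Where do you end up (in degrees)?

294°

345 + 154 = 499 → 499 − 360 = 139°   (split-comp 26° ↓)
139 + 52 = 191°   (analog 52° ↑)
191 + 223 = 414 → 414 − 360 = 54°   (split-comp 43° ↑)
54 − 120 = -66 → -66 + 360 = 294°   (triadic ↓)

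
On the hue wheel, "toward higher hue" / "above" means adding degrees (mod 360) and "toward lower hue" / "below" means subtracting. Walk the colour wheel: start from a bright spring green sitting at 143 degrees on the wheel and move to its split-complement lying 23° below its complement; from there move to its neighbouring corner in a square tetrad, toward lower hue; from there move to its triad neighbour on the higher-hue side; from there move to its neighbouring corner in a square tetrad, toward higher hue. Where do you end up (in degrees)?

60°

143 + 157 = 300°   (split-comp 23° ↓)
300 − 90 = 210°   (square ↓)
210 + 120 = 330°   (triadic ↑)
330 + 90 = 420 → 420 − 360 = 60°   (square ↑)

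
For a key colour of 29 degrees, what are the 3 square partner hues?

A square tetradic scheme places four hues every 90°.
29 + 90 = 119°
29 + 180 = 209°
29 + 270 = 299°

119°, 209°, 299°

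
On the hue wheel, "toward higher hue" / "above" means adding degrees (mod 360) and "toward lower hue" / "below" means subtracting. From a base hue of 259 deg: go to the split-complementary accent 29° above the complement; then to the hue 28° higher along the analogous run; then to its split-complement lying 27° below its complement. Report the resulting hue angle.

289°

+209° (split-comp 29° ↑): 259 + 209 = 468 → 468 − 360 = 108°
+28° (analog 28° ↑): 108 + 28 = 136°
+153° (split-comp 27° ↓): 136 + 153 = 289°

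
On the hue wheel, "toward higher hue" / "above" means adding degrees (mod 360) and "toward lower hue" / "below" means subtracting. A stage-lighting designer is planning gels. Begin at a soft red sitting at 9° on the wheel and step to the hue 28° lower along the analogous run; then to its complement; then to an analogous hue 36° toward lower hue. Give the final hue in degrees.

−28° (analog 28° ↓): 9 − 28 = -19 → -19 + 360 = 341°
+180° (complement): 341 + 180 = 521 → 521 − 360 = 161°
−36° (analog 36° ↓): 161 − 36 = 125°

125°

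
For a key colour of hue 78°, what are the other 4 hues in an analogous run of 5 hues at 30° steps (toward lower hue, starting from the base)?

78 − 30 = 48°
78 − 60 = 18°
78 − 90 = -12 → -12 + 360 = 348°
78 − 120 = -42 → -42 + 360 = 318°

48°, 18°, 348° and 318°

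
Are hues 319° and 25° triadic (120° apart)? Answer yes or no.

no

Angular distance: |319 − 25| = 294; shorter arc = 360 − 294 = 66°.
Triadic (120° apart) requires 120°.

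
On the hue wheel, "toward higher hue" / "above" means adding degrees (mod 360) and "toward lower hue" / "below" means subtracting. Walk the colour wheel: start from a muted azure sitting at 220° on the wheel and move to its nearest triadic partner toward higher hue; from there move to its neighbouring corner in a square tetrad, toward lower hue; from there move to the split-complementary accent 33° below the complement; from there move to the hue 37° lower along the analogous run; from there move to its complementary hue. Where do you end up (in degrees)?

180°

+120° (triadic ↑): 220 + 120 = 340°
−90° (square ↓): 340 − 90 = 250°
+147° (split-comp 33° ↓): 250 + 147 = 397 → 397 − 360 = 37°
−37° (analog 37° ↓): 37 − 37 = 0°
+180° (complement): 0 + 180 = 180°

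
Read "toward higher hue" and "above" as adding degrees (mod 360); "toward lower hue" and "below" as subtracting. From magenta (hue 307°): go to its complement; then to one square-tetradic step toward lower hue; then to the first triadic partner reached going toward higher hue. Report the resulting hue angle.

+180° (complement): 307 + 180 = 487 → 487 − 360 = 127°
−90° (square ↓): 127 − 90 = 37°
+120° (triadic ↑): 37 + 120 = 157°

157°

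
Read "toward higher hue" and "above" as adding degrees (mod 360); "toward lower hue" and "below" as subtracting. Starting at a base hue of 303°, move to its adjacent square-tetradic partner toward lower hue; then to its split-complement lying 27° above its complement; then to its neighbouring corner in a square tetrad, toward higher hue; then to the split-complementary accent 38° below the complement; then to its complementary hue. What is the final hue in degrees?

303 − 90 = 213°   (square ↓)
213 + 207 = 420 → 420 − 360 = 60°   (split-comp 27° ↑)
60 + 90 = 150°   (square ↑)
150 + 142 = 292°   (split-comp 38° ↓)
292 + 180 = 472 → 472 − 360 = 112°   (complement)

112°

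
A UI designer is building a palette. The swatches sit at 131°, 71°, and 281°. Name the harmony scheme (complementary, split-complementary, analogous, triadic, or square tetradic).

split-complementary

Sort the hues: 71°, 131°, 281°.
Successive gaps around the wheel: 60°, 150°, 150°.
Two 150° gaps and one 60° gap — a base hue opposite a pair of accents 30° either side of its complement — is the split-complementary pattern.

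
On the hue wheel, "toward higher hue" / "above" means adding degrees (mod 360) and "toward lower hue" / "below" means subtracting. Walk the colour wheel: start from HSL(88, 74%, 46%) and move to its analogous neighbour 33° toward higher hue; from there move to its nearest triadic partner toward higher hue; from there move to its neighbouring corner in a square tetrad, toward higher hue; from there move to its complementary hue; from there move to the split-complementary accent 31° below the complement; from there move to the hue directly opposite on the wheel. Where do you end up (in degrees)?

120°

analog 33° ↑ +33°: 88 + 33 = 121°
triadic ↑ +120°: 121 + 120 = 241°
square ↑ +90°: 241 + 90 = 331°
complement +180°: 331 + 180 = 511 → 511 − 360 = 151°
split-comp 31° ↓ +149°: 151 + 149 = 300°
complement +180°: 300 + 180 = 480 → 480 − 360 = 120°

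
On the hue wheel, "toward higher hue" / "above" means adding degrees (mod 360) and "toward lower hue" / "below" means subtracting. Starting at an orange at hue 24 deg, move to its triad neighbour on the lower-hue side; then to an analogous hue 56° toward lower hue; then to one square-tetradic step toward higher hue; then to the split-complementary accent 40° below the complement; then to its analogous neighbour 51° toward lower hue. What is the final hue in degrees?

27°

24 − 120 = -96 → -96 + 360 = 264°   (triadic ↓)
264 − 56 = 208°   (analog 56° ↓)
208 + 90 = 298°   (square ↑)
298 + 140 = 438 → 438 − 360 = 78°   (split-comp 40° ↓)
78 − 51 = 27°   (analog 51° ↓)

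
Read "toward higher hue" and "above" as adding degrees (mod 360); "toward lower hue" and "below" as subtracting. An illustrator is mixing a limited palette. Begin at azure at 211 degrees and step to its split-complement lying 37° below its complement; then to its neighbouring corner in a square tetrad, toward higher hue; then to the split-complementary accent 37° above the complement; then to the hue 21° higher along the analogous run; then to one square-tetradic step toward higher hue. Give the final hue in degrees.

52°

211 + 143 = 354°   (split-comp 37° ↓)
354 + 90 = 444 → 444 − 360 = 84°   (square ↑)
84 + 217 = 301°   (split-comp 37° ↑)
301 + 21 = 322°   (analog 21° ↑)
322 + 90 = 412 → 412 − 360 = 52°   (square ↑)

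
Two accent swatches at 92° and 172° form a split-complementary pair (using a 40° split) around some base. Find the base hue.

The accents sit 40° either side of the complement, so the complement is their short-arc midpoint on the wheel.
Short-arc midpoint of 92° and 172°: 132°.
Base is 180° from the complement: 132 − 180 = -48 → -48 + 360 = 312°

312°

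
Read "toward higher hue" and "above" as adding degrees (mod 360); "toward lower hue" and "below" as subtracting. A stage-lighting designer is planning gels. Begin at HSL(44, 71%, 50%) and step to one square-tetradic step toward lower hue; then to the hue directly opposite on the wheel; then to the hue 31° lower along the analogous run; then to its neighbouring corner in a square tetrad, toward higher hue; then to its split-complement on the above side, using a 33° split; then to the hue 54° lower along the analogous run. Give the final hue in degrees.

square ↓ −90°: 44 − 90 = -46 → -46 + 360 = 314°
complement +180°: 314 + 180 = 494 → 494 − 360 = 134°
analog 31° ↓ −31°: 134 − 31 = 103°
square ↑ +90°: 103 + 90 = 193°
split-comp 33° ↑ +213°: 193 + 213 = 406 → 406 − 360 = 46°
analog 54° ↓ −54°: 46 − 54 = -8 → -8 + 360 = 352°

352°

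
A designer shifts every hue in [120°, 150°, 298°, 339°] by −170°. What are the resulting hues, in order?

310°, 340°, 128°, 169°

120 − 170 = -50 → -50 + 360 = 310°
150 − 170 = -20 → -20 + 360 = 340°
298 − 170 = 128°
339 − 170 = 169°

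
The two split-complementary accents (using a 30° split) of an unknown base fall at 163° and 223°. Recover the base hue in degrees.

The accents sit 30° either side of the complement, so the complement is their short-arc midpoint on the wheel.
Short-arc midpoint of 163° and 223°: 193°.
Base is 180° from the complement: 193 − 180 = 13°

13°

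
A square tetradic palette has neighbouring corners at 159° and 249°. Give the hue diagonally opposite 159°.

A square tetradic scheme places four hues 90° apart; opposite corners are 180° apart.
159 + 180 = 339°

339°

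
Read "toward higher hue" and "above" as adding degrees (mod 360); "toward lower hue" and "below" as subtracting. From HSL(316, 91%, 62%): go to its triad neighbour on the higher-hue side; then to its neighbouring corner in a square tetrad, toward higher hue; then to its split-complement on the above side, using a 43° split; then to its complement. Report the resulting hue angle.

triadic ↑ +120°: 316 + 120 = 436 → 436 − 360 = 76°
square ↑ +90°: 76 + 90 = 166°
split-comp 43° ↑ +223°: 166 + 223 = 389 → 389 − 360 = 29°
complement +180°: 29 + 180 = 209°

209°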